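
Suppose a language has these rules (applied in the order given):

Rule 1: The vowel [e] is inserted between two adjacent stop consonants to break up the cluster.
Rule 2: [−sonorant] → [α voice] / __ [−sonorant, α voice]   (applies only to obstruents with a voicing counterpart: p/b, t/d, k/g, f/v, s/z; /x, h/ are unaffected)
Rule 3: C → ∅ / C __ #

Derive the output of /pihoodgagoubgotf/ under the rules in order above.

Rule 1 (stop-cluster e-epenthesis): /d/ and /g/ form a stop–stop cluster, so [e] is inserted between them. /b/ and /g/ form a stop–stop cluster, so [e] is inserted between them. /pihoodgagoubgotf/ → pihoodegagoubegotf.
Rule 2 (regressive voicing assimilation): no segment meets the environment; /pihoodegagoubegotf/ is unchanged.
Rule 3 (final cluster simplification): /f/ is the second consonant of a word-final cluster /tf/, so it deletes. /pihoodegagoubegotf/ → pihoodegagoubegot.

pihoodegagoubegot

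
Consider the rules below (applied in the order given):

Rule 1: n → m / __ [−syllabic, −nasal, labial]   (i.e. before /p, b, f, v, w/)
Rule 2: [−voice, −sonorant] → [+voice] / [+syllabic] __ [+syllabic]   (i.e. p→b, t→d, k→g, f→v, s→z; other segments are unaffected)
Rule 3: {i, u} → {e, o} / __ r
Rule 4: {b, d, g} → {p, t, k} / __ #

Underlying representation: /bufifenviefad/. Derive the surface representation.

Rule 1 (nasal place assimilation): /n/ precedes the labial consonant /v/, so it assimilates in place to [m]. /bufifenviefad/ → bufifemviefad.
Rule 2 (intervocalic voicing): /f/ is a voiceless obstruent between vowels /u/ and /i/, so it voices to [v]. /f/ is a voiceless obstruent between vowels /i/ and /e/, so it voices to [v]. /f/ is a voiceless obstruent between vowels /e/ and /a/, so it voices to [v]. /bufifemviefad/ → buvivemvievad.
Rule 3 (pre-rhotic lowering): no segment meets the environment; /buvivemvievad/ is unchanged.
Rule 4 (final devoicing): /d/ is a voiced stop in word-final position, so it devoices to [t]. /buvivemvievad/ → buvivemvievat.

buvivemvievat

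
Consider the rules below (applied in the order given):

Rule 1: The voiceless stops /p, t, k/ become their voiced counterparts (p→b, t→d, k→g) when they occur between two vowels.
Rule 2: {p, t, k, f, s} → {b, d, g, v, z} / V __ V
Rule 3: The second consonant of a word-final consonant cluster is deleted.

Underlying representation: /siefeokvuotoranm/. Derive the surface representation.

Rule 1 (intervocalic voicing): /t/ is a voiceless stop between vowels /o/ and /o/, so it voices to [d]. /siefeokvuotoranm/ → siefeokvuodoranm.
Rule 2 (intervocalic voicing): /f/ is a voiceless obstruent between vowels /e/ and /e/, so it voices to [v]. /siefeokvuodoranm/ → sieveokvuodoranm.
Rule 3 (final cluster simplification): /m/ is the second consonant of a word-final cluster /nm/, so it deletes. /sieveokvuodoranm/ → sieveokvuodoran.

sieveokvuodoran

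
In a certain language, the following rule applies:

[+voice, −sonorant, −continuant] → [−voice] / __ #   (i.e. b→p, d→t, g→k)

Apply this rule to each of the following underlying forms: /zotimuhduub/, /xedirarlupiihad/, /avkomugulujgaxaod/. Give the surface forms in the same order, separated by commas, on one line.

zotimuhduup, xedirarlupiihat, avkomugulujgaxaot

/zotimuhduub/: /b/ is a voiced stop in word-final position, so it devoices to [p]. → [zotimuhduup].
/xedirarlupiihad/: /d/ is a voiced stop in word-final position, so it devoices to [t]. → [xedirarlupiihat].
/avkomugulujgaxaod/: /d/ is a voiced stop in word-final position, so it devoices to [t]. → [avkomugulujgaxaot].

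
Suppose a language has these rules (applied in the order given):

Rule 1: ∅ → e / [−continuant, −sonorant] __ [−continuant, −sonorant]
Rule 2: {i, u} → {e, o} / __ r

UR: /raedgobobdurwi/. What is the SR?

raedegobobedorwi

Rule 1 (stop-cluster e-epenthesis): /d/ and /g/ form a stop–stop cluster, so [e] is inserted between them. /b/ and /d/ form a stop–stop cluster, so [e] is inserted between them. /raedgobobdurwi/ → raedegobobedurwi.
Rule 2 (pre-rhotic lowering): /u/ is a high vowel immediately before /r/, so it lowers to [o]. /raedegobobedurwi/ → raedegobobedorwi.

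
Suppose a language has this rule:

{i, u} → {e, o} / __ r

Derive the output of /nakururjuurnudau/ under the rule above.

/u/ is a high vowel immediately before /r/, so it lowers to [o].
/u/ is a high vowel immediately before /r/, so it lowers to [o].
/u/ is a high vowel immediately before /r/, so it lowers to [o].
Surface form: [nakororjuornudau].

nakororjuornudau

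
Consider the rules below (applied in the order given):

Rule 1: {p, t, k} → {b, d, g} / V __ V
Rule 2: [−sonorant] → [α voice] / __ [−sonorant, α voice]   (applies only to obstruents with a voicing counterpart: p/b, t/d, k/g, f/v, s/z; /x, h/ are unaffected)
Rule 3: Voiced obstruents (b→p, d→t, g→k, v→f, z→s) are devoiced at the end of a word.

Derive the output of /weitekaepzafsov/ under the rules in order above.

weidegaebzafsof

Rule 1 (intervocalic voicing): /t/ is a voiceless stop between vowels /i/ and /e/, so it voices to [d]. /k/ is a voiceless stop between vowels /e/ and /a/, so it voices to [g]. /weitekaepzafsov/ → weidegaepzafsov.
Rule 2 (regressive voicing assimilation): /p/ precedes the voiced obstruent /z/, so it voices to [b] by assimilation. /weidegaepzafsov/ → weidegaebzafsov.
Rule 3 (final devoicing): /v/ is a voiced obstruent in word-final position, so it devoices to [f]. /weidegaebzafsov/ → weidegaebzafsof.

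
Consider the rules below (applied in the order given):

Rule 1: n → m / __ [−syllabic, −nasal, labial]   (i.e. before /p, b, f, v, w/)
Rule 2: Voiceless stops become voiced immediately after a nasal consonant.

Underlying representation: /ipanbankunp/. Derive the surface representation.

Rule 1 (nasal place assimilation): /n/ precedes the labial consonant /b/, so it assimilates in place to [m]. /n/ precedes the labial consonant /p/, so it assimilates in place to [m]. /ipanbankunp/ → ipambankump.
Rule 2 (post-nasal voicing): /k/ is a voiceless stop immediately after the nasal /n/, so it voices to [g]. /p/ is a voiceless stop immediately after the nasal /m/, so it voices to [b]. /ipambankump/ → ipambangumb.

ipambangumb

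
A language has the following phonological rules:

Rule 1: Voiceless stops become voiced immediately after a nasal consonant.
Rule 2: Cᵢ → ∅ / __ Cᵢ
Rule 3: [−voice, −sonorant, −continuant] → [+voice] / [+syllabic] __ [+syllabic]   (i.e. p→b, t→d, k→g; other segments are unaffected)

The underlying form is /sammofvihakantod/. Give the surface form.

samofvihagandod

Rule 1 (post-nasal voicing): /t/ is a voiceless stop immediately after the nasal /n/, so it voices to [d]. /sammofvihakantod/ → sammofvihakandod.
Rule 2 (degemination): /mm/ is a geminate; the first /m/ deletes. /sammofvihakandod/ → samofvihakandod.
Rule 3 (intervocalic voicing): /k/ is a voiceless stop between vowels /a/ and /a/, so it voices to [g]. /samofvihakandod/ → samofvihagandod.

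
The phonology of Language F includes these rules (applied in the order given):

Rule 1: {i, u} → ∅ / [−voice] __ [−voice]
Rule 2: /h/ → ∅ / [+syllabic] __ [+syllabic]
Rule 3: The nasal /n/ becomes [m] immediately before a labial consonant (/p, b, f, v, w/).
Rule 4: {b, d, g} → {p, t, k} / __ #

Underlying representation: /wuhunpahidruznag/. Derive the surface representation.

Rule 1 (high vowel syncope): no segment meets the environment; /wuhunpahidruznag/ is unchanged.
Rule 2 (intervocalic h-deletion): /h/ occurs between vowels /u/ and /u/, so it deletes. /h/ occurs between vowels /a/ and /i/, so it deletes. /wuhunpahidruznag/ → wuunpaidruznag.
Rule 3 (nasal place assimilation): /n/ precedes the labial consonant /p/, so it assimilates in place to [m]. /wuunpaidruznag/ → wuumpaidruznag.
Rule 4 (final devoicing): /g/ is a voiced stop in word-final position, so it devoices to [k]. /wuumpaidruznag/ → wuumpaidruznak.

wuumpaidruznak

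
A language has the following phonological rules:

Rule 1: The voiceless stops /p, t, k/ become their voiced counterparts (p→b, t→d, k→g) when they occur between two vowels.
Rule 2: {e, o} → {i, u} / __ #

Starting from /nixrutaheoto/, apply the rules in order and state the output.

nixrudaheodu

Rule 1 (intervocalic voicing): /t/ is a voiceless stop between vowels /u/ and /a/, so it voices to [d]. /t/ is a voiceless stop between vowels /o/ and /o/, so it voices to [d]. /nixrutaheoto/ → nixrudaheodo.
Rule 2 (final vowel raising): /o/ is a mid vowel in word-final position, so it raises to [u]. /nixrudaheodo/ → nixrudaheodu.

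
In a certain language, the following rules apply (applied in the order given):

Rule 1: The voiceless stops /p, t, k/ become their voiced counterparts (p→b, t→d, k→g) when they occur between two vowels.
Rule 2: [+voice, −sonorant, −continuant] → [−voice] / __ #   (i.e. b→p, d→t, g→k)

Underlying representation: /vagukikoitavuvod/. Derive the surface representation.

Rule 1 (intervocalic voicing): /k/ is a voiceless stop between vowels /u/ and /i/, so it voices to [g]. /k/ is a voiceless stop between vowels /i/ and /o/, so it voices to [g]. /t/ is a voiceless stop between vowels /i/ and /a/, so it voices to [d]. /vagukikoitavuvod/ → vagugigoidavuvod.
Rule 2 (final devoicing): /d/ is a voiced stop in word-final position, so it devoices to [t]. /vagugigoidavuvod/ → vagugigoidavuvot.

vagugigoidavuvot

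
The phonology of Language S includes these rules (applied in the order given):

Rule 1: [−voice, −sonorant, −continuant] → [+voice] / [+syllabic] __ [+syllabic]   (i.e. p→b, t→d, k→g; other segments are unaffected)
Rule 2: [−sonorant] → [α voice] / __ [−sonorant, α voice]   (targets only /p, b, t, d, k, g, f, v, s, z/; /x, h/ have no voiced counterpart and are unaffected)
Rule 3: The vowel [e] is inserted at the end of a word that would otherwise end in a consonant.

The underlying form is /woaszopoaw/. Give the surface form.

Rule 1 (intervocalic voicing): /p/ is a voiceless stop between vowels /o/ and /o/, so it voices to [b]. /woaszopoaw/ → woaszoboaw.
Rule 2 (regressive voicing assimilation): /s/ precedes the voiced obstruent /z/, so it voices to [z] by assimilation. /woaszoboaw/ → woazzoboaw.
Rule 3 (final e-epenthesis): the form ends in the consonant /w/, so [e] is inserted word-finally. /woazzoboaw/ → woazzoboawe.

woazzoboawe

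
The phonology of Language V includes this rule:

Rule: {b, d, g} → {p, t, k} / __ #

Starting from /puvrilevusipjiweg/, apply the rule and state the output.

/g/ is a voiced stop in word-final position, so it devoices to [k].
Surface form: [puvrilevusipjiwek].

puvrilevusipjiwek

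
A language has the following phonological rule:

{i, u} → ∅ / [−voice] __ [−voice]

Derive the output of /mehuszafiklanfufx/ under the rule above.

/u/ is a high vowel flanked by voiceless consonants /h/ and /s/, so it deletes.
/i/ is a high vowel flanked by voiceless consonants /f/ and /k/, so it deletes.
/u/ is a high vowel flanked by voiceless consonants /f/ and /f/, so it deletes.
Surface form: [mehszafklanffx].

mehszafklanffx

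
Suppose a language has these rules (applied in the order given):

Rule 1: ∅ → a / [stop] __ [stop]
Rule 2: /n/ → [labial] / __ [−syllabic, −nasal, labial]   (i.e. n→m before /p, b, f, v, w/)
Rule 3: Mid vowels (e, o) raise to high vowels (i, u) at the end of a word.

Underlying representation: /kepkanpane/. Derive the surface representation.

Rule 1 (stop-cluster a-epenthesis): /p/ and /k/ form a stop–stop cluster, so [a] is inserted between them. /kepkanpane/ → kepakanpane.
Rule 2 (nasal place assimilation): /n/ precedes the labial consonant /p/, so it assimilates in place to [m]. /kepakanpane/ → kepakampane.
Rule 3 (final vowel raising): /e/ is a mid vowel in word-final position, so it raises to [i]. /kepakampane/ → kepakampani.

kepakampani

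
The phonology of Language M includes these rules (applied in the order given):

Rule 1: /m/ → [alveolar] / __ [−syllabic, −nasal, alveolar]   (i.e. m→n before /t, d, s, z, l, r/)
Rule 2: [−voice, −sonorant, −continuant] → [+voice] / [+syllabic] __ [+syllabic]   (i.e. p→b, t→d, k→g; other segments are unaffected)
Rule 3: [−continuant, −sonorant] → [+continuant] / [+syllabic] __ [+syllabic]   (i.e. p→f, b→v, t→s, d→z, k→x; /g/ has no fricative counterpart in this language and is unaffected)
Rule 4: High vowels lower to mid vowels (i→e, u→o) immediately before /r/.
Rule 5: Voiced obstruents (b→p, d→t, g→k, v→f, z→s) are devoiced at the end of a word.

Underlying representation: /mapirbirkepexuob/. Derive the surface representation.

Rule 1 (nasal place assimilation): no segment meets the environment; /mapirbirkepexuob/ is unchanged.
Rule 2 (intervocalic voicing): /p/ is a voiceless stop between vowels /a/ and /i/, so it voices to [b]. /p/ is a voiceless stop between vowels /e/ and /e/, so it voices to [b]. /mapirbirkepexuob/ → mabirbirkebexuob.
Rule 3 (intervocalic spirantization): /b/ is a stop between vowels /a/ and /i/, so it spirantizes to the fricative [v]. /b/ is a stop between vowels /e/ and /e/, so it spirantizes to the fricative [v]. /mabirbirkebexuob/ → mavirbirkevexuob.
Rule 4 (pre-rhotic lowering): /i/ is a high vowel immediately before /r/, so it lowers to [e]. /i/ is a high vowel immediately before /r/, so it lowers to [e]. /mavirbirkevexuob/ → maverberkevexuob.
Rule 5 (final devoicing): /b/ is a voiced obstruent in word-final position, so it devoices to [p]. /maverberkevexuob/ → maverberkevexuop.

maverberkevexuop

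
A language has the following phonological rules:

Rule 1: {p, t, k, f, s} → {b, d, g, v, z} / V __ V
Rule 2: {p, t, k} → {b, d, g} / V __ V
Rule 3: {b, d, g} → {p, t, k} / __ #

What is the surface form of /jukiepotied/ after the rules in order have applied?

jugiebodiet

Rule 1 (intervocalic voicing): /k/ is a voiceless obstruent between vowels /u/ and /i/, so it voices to [g]. /p/ is a voiceless obstruent between vowels /e/ and /o/, so it voices to [b]. /t/ is a voiceless obstruent between vowels /o/ and /i/, so it voices to [d]. /jukiepotied/ → jugiebodied.
Rule 2 (intervocalic voicing): no segment meets the environment; /jugiebodied/ is unchanged.
Rule 3 (final devoicing): /d/ is a voiced stop in word-final position, so it devoices to [t]. /jugiebodied/ → jugiebodiet.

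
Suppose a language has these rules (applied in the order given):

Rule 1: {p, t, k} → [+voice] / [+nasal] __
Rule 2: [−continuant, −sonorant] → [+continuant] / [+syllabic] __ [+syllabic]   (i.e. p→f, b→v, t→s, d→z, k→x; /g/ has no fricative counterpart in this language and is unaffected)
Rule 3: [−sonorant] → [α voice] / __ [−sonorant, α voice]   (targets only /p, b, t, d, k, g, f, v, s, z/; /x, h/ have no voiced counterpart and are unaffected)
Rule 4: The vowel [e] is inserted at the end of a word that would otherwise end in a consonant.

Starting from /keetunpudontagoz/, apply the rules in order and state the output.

Rule 1 (post-nasal voicing): /p/ is a voiceless stop immediately after the nasal /n/, so it voices to [b]. /t/ is a voiceless stop immediately after the nasal /n/, so it voices to [d]. /keetunpudontagoz/ → keetunbudondagoz.
Rule 2 (intervocalic spirantization): /t/ is a stop between vowels /e/ and /u/, so it spirantizes to the fricative [s]. /d/ is a stop between vowels /u/ and /o/, so it spirantizes to the fricative [z]. /keetunbudondagoz/ → keesunbuzondagoz.
Rule 3 (regressive voicing assimilation): no segment meets the environment; /keesunbuzondagoz/ is unchanged.
Rule 4 (final e-epenthesis): the form ends in the consonant /z/, so [e] is inserted word-finally. /keesunbuzondagoz/ → keesunbuzondagoze.

keesunbuzondagoze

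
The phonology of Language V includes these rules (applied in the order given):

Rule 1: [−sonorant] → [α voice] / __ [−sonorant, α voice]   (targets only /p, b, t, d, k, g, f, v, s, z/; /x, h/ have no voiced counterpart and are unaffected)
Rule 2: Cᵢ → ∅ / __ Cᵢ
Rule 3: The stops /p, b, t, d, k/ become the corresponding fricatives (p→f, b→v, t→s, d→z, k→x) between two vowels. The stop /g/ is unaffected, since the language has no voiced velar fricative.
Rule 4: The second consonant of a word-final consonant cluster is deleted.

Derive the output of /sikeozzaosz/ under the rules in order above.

sixeozaoz

Rule 1 (regressive voicing assimilation): /s/ precedes the voiced obstruent /z/, so it voices to [z] by assimilation. /sikeozzaosz/ → sikeozzaozz.
Rule 2 (degemination): /zz/ is a geminate; the first /z/ deletes. /zz/ is a geminate; the first /z/ deletes. /sikeozzaozz/ → sikeozaoz.
Rule 3 (intervocalic spirantization): /k/ is a stop between vowels /i/ and /e/, so it spirantizes to the fricative [x]. /sikeozaoz/ → sixeozaoz.
Rule 4 (final cluster simplification): no segment meets the environment; /sixeozaoz/ is unchanged.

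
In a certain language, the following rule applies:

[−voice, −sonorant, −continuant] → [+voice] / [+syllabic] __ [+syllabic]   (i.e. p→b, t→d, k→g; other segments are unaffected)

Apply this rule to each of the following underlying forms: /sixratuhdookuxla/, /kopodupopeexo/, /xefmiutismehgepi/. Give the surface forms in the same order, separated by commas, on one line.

/sixratuhdookuxla/: /t/ is a voiceless stop between vowels /a/ and /u/, so it voices to [d]. /k/ is a voiceless stop between vowels /o/ and /u/, so it voices to [g]. → [sixraduhdooguxla].
/kopodupopeexo/: /p/ is a voiceless stop between vowels /o/ and /o/, so it voices to [b]. /p/ is a voiceless stop between vowels /u/ and /o/, so it voices to [b]. /p/ is a voiceless stop between vowels /o/ and /e/, so it voices to [b]. → [kobodubobeexo].
/xefmiutismehgepi/: /t/ is a voiceless stop between vowels /u/ and /i/, so it voices to [d]. /p/ is a voiceless stop between vowels /e/ and /i/, so it voices to [b]. → [xefmiudismehgebi].

sixraduhdooguxla, kobodubobeexo, xefmiudismehgebi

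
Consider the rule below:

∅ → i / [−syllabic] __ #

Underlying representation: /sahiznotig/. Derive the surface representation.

the form ends in the consonant /g/, so [i] is inserted word-finally.
Surface form: [sahiznotigi].

sahiznotigi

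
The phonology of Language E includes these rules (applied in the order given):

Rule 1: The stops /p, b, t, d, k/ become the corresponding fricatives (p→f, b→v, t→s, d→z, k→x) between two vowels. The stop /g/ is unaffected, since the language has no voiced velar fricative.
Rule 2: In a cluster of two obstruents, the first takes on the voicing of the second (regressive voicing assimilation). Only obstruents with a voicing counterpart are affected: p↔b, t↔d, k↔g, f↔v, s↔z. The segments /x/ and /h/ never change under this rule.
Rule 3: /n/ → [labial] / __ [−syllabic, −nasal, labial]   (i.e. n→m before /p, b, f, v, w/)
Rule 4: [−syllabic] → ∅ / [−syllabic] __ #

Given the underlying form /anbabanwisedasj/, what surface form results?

Rule 1 (intervocalic spirantization): /b/ is a stop between vowels /a/ and /a/, so it spirantizes to the fricative [v]. /d/ is a stop between vowels /e/ and /a/, so it spirantizes to the fricative [z]. /anbabanwisedasj/ → anbavanwisezasj.
Rule 2 (regressive voicing assimilation): no segment meets the environment; /anbavanwisezasj/ is unchanged.
Rule 3 (nasal place assimilation): /n/ precedes the labial consonant /b/, so it assimilates in place to [m]. /n/ precedes the labial consonant /w/, so it assimilates in place to [m]. /anbavanwisezasj/ → ambavamwisezasj.
Rule 4 (final cluster simplification): /j/ is the second consonant of a word-final cluster /sj/, so it deletes. /ambavamwisezasj/ → ambavamwisezas.

ambavamwisezas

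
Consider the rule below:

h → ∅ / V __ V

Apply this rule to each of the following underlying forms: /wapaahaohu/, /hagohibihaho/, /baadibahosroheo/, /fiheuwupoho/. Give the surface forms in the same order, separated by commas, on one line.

/wapaahaohu/: /h/ occurs between vowels /a/ and /a/, so it deletes. /h/ occurs between vowels /o/ and /u/, so it deletes. → [wapaaaou].
/hagohibihaho/: /h/ occurs between vowels /o/ and /i/, so it deletes. /h/ occurs between vowels /i/ and /a/, so it deletes. /h/ occurs between vowels /a/ and /o/, so it deletes. → [hagoibiao].
/baadibahosroheo/: /h/ occurs between vowels /a/ and /o/, so it deletes. /h/ occurs between vowels /o/ and /e/, so it deletes. → [baadibaosroeo].
/fiheuwupoho/: /h/ occurs between vowels /i/ and /e/, so it deletes. /h/ occurs between vowels /o/ and /o/, so it deletes. → [fieuwupoo].

wapaaaou, hagoibiao, baadibaosroeo, fieuwupoo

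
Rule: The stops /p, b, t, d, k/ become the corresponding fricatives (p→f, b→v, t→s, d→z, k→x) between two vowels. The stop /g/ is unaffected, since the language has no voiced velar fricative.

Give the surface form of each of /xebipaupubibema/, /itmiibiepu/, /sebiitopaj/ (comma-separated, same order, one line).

/xebipaupubibema/: /b/ is a stop between vowels /e/ and /i/, so it spirantizes to the fricative [v]. /p/ is a stop between vowels /i/ and /a/, so it spirantizes to the fricative [f]. /p/ is a stop between vowels /u/ and /u/, so it spirantizes to the fricative [f]. /b/ is a stop between vowels /u/ and /i/, so it spirantizes to the fricative [v]. /b/ is a stop between vowels /i/ and /e/, so it spirantizes to the fricative [v]. → [xevifaufuvivema].
/itmiibiepu/: /b/ is a stop between vowels /i/ and /i/, so it spirantizes to the fricative [v]. /p/ is a stop between vowels /e/ and /u/, so it spirantizes to the fricative [f]. → [itmiiviefu].
/sebiitopaj/: /b/ is a stop between vowels /e/ and /i/, so it spirantizes to the fricative [v]. /t/ is a stop between vowels /i/ and /o/, so it spirantizes to the fricative [s]. /p/ is a stop between vowels /o/ and /a/, so it spirantizes to the fricative [f]. → [seviisofaj].

xevifaufuvivema, itmiiviefu, seviisofaj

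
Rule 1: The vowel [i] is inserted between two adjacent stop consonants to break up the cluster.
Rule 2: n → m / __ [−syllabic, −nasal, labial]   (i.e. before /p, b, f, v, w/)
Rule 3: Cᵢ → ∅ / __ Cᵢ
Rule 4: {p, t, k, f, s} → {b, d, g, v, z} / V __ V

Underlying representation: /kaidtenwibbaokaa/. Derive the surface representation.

kaididemwibibaogaa

Rule 1 (stop-cluster i-epenthesis): /d/ and /t/ form a stop–stop cluster, so [i] is inserted between them. /b/ and /b/ form a stop–stop cluster, so [i] is inserted between them. /kaidtenwibbaokaa/ → kaiditenwibibaokaa.
Rule 2 (nasal place assimilation): /n/ precedes the labial consonant /w/, so it assimilates in place to [m]. /kaiditenwibibaokaa/ → kaiditemwibibaokaa.
Rule 3 (degemination): no segment meets the environment; /kaiditemwibibaokaa/ is unchanged.
Rule 4 (intervocalic voicing): /t/ is a voiceless obstruent between vowels /i/ and /e/, so it voices to [d]. /k/ is a voiceless obstruent between vowels /o/ and /a/, so it voices to [g]. /kaiditemwibibaokaa/ → kaididemwibibaogaa.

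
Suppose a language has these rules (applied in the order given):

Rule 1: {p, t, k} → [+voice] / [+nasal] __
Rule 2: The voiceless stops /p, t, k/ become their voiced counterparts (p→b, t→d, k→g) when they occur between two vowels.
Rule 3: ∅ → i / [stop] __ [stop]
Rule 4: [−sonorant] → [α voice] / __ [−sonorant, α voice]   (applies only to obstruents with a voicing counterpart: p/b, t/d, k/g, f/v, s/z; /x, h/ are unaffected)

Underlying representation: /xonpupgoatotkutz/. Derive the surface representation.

Rule 1 (post-nasal voicing): /p/ is a voiceless stop immediately after the nasal /n/, so it voices to [b]. /xonpupgoatotkutz/ → xonbupgoatotkutz.
Rule 2 (intervocalic voicing): /t/ is a voiceless stop between vowels /a/ and /o/, so it voices to [d]. /xonbupgoatotkutz/ → xonbupgoadotkutz.
Rule 3 (stop-cluster i-epenthesis): /p/ and /g/ form a stop–stop cluster, so [i] is inserted between them. /t/ and /k/ form a stop–stop cluster, so [i] is inserted between them. /xonbupgoadotkutz/ → xonbupigoadotikutz.
Rule 4 (regressive voicing assimilation): /t/ precedes the voiced obstruent /z/, so it voices to [d] by assimilation. /xonbupigoadotikutz/ → xonbupigoadotikudz.

xonbupigoadotikudz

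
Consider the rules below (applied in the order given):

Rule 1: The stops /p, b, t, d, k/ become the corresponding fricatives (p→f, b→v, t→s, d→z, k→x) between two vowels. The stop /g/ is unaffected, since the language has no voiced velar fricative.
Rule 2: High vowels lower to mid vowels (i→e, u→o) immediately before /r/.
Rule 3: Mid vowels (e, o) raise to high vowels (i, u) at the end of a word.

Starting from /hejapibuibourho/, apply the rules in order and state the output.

Rule 1 (intervocalic spirantization): /p/ is a stop between vowels /a/ and /i/, so it spirantizes to the fricative [f]. /b/ is a stop between vowels /i/ and /u/, so it spirantizes to the fricative [v]. /b/ is a stop between vowels /i/ and /o/, so it spirantizes to the fricative [v]. /hejapibuibourho/ → hejafivuivourho.
Rule 2 (pre-rhotic lowering): /u/ is a high vowel immediately before /r/, so it lowers to [o]. /hejafivuivourho/ → hejafivuivoorho.
Rule 3 (final vowel raising): /o/ is a mid vowel in word-final position, so it raises to [u]. /hejafivuivoorho/ → hejafivuivoorhu.

hejafivuivoorhu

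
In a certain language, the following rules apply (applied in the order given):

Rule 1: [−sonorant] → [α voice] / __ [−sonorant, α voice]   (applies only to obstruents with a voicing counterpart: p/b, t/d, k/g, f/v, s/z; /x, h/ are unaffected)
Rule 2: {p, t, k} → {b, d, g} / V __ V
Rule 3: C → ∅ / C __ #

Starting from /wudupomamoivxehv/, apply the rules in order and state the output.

Rule 1 (regressive voicing assimilation): /v/ precedes the voiceless obstruent /x/, so it devoices to [f] by assimilation. /wudupomamoivxehv/ → wudupomamoifxehv.
Rule 2 (intervocalic voicing): /p/ is a voiceless stop between vowels /u/ and /o/, so it voices to [b]. /wudupomamoifxehv/ → wudubomamoifxehv.
Rule 3 (final cluster simplification): /v/ is the second consonant of a word-final cluster /hv/, so it deletes. /wudubomamoifxehv/ → wudubomamoifxeh.

wudubomamoifxeh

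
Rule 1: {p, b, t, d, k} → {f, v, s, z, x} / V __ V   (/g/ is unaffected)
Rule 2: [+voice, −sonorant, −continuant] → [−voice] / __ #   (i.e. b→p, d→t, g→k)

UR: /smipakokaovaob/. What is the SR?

smifaxoxaovaop

Rule 1 (intervocalic spirantization): /p/ is a stop between vowels /i/ and /a/, so it spirantizes to the fricative [f]. /k/ is a stop between vowels /a/ and /o/, so it spirantizes to the fricative [x]. /k/ is a stop between vowels /o/ and /a/, so it spirantizes to the fricative [x]. /smipakokaovaob/ → smifaxoxaovaob.
Rule 2 (final devoicing): /b/ is a voiced stop in word-final position, so it devoices to [p]. /smifaxoxaovaob/ → smifaxoxaovaop.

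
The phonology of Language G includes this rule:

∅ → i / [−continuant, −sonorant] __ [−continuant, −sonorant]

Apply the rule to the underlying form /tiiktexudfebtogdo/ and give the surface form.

tiikitexudfebitogido

/k/ and /t/ form a stop–stop cluster, so [i] is inserted between them.
/b/ and /t/ form a stop–stop cluster, so [i] is inserted between them.
/g/ and /d/ form a stop–stop cluster, so [i] is inserted between them.
Surface form: [tiikitexudfebitogido].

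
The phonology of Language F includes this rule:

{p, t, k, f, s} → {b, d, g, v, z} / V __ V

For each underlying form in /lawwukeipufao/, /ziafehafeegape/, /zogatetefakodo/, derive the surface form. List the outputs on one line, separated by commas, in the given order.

lawwugeibuvao, ziavehaveegabe, zogadedevagodo

/lawwukeipufao/: /k/ is a voiceless obstruent between vowels /u/ and /e/, so it voices to [g]. /p/ is a voiceless obstruent between vowels /i/ and /u/, so it voices to [b]. /f/ is a voiceless obstruent between vowels /u/ and /a/, so it voices to [v]. → [lawwugeibuvao].
/ziafehafeegape/: /f/ is a voiceless obstruent between vowels /a/ and /e/, so it voices to [v]. /f/ is a voiceless obstruent between vowels /a/ and /e/, so it voices to [v]. /p/ is a voiceless obstruent between vowels /a/ and /e/, so it voices to [b]. → [ziavehaveegabe].
/zogatetefakodo/: /t/ is a voiceless obstruent between vowels /a/ and /e/, so it voices to [d]. /t/ is a voiceless obstruent between vowels /e/ and /e/, so it voices to [d]. /f/ is a voiceless obstruent between vowels /e/ and /a/, so it voices to [v]. /k/ is a voiceless obstruent between vowels /a/ and /o/, so it voices to [g]. → [zogadedevagodo].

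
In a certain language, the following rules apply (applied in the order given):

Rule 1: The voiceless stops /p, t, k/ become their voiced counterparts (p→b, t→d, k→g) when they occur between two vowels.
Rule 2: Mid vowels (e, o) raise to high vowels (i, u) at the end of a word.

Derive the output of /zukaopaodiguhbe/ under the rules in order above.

Rule 1 (intervocalic voicing): /k/ is a voiceless stop between vowels /u/ and /a/, so it voices to [g]. /p/ is a voiceless stop between vowels /o/ and /a/, so it voices to [b]. /zukaopaodiguhbe/ → zugaobaodiguhbe.
Rule 2 (final vowel raising): /e/ is a mid vowel in word-final position, so it raises to [i]. /zugaobaodiguhbe/ → zugaobaodiguhbi.

zugaobaodiguhbi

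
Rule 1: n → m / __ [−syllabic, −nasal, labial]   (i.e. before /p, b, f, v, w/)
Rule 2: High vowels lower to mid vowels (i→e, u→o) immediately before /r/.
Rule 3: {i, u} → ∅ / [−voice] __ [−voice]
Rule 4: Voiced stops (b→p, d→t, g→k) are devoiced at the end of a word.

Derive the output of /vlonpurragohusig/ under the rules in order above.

Rule 1 (nasal place assimilation): /n/ precedes the labial consonant /p/, so it assimilates in place to [m]. /vlonpurragohusig/ → vlompurragohusig.
Rule 2 (pre-rhotic lowering): /u/ is a high vowel immediately before /r/, so it lowers to [o]. /vlompurragohusig/ → vlomporragohusig.
Rule 3 (high vowel syncope): /u/ is a high vowel flanked by voiceless consonants /h/ and /s/, so it deletes. /vlomporragohusig/ → vlomporragohsig.
Rule 4 (final devoicing): /g/ is a voiced stop in word-final position, so it devoices to [k]. /vlomporragohsig/ → vlomporragohsik.

vlomporragohsik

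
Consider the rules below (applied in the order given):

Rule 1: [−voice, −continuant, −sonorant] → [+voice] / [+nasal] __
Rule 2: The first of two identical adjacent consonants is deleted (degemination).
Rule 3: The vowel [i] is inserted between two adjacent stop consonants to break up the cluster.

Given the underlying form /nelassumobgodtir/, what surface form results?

Rule 1 (post-nasal voicing): no segment meets the environment; /nelassumobgodtir/ is unchanged.
Rule 2 (degemination): /ss/ is a geminate; the first /s/ deletes. /nelassumobgodtir/ → nelasumobgodtir.
Rule 3 (stop-cluster i-epenthesis): /b/ and /g/ form a stop–stop cluster, so [i] is inserted between them. /d/ and /t/ form a stop–stop cluster, so [i] is inserted between them. /nelasumobgodtir/ → nelasumobigoditir.

nelasumobigoditir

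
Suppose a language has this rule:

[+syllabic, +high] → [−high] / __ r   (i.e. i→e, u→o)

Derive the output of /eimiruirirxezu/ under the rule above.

Scanning /eimiruirirxezu/: /i/ at position 2 is not in the conditioning environment; /i/ is a high vowel immediately before /r/, so it lowers to [e]; /u/ at position 6 is not in the conditioning environment; /i/ is a high vowel immediately before /r/, so it lowers to [e]; /i/ is a high vowel immediately before /r/, so it lowers to [e]; /u/ at position 14 is not in the conditioning environment.
Result: [eimeruererxezu].

eimeruererxezu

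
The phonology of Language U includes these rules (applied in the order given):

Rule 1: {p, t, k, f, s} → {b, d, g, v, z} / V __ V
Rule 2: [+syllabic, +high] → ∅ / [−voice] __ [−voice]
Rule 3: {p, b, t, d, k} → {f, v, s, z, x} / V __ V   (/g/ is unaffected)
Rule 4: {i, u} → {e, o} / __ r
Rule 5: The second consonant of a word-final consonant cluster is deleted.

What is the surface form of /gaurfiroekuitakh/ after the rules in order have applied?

Rule 1 (intervocalic voicing): /k/ is a voiceless obstruent between vowels /e/ and /u/, so it voices to [g]. /t/ is a voiceless obstruent between vowels /i/ and /a/, so it voices to [d]. /gaurfiroekuitakh/ → gaurfiroeguidakh.
Rule 2 (high vowel syncope): no segment meets the environment; /gaurfiroeguidakh/ is unchanged.
Rule 3 (intervocalic spirantization): /d/ is a stop between vowels /i/ and /a/, so it spirantizes to the fricative [z]. /gaurfiroeguidakh/ → gaurfiroeguizakh.
Rule 4 (pre-rhotic lowering): /u/ is a high vowel immediately before /r/, so it lowers to [o]. /i/ is a high vowel immediately before /r/, so it lowers to [e]. /gaurfiroeguizakh/ → gaorferoeguizakh.
Rule 5 (final cluster simplification): /h/ is the second consonant of a word-final cluster /kh/, so it deletes. /gaorferoeguizakh/ → gaorferoeguizak.

gaorferoeguizak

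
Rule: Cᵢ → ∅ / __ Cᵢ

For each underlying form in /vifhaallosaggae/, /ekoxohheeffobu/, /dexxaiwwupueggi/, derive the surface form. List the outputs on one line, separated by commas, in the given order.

/vifhaallosaggae/: /ll/ is a geminate; the first /l/ deletes. /gg/ is a geminate; the first /g/ deletes. → [vifhaalosagae].
/ekoxohheeffobu/: /hh/ is a geminate; the first /h/ deletes. /ff/ is a geminate; the first /f/ deletes. → [ekoxoheefobu].
/dexxaiwwupueggi/: /xx/ is a geminate; the first /x/ deletes. /ww/ is a geminate; the first /w/ deletes. /gg/ is a geminate; the first /g/ deletes. → [dexaiwupuegi].

vifhaalosagae, ekoxoheefobu, dexaiwupuegi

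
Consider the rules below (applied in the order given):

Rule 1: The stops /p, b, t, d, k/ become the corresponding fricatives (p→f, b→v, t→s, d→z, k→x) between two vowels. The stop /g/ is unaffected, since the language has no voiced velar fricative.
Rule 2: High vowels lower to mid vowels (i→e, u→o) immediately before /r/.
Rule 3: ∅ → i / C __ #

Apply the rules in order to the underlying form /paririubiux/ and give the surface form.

pareriuviuxi

Rule 1 (intervocalic spirantization): /b/ is a stop between vowels /u/ and /i/, so it spirantizes to the fricative [v]. /paririubiux/ → paririuviux.
Rule 2 (pre-rhotic lowering): /i/ is a high vowel immediately before /r/, so it lowers to [e]. /paririuviux/ → pareriuviux.
Rule 3 (final i-epenthesis): the form ends in the consonant /x/, so [i] is inserted word-finally. /pareriuviux/ → pareriuviuxi.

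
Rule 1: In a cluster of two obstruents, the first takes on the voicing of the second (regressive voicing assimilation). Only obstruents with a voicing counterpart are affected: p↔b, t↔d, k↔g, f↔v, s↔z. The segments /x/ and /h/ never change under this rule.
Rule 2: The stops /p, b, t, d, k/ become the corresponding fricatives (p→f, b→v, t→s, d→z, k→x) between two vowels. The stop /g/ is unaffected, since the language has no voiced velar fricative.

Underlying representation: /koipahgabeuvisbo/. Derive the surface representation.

Rule 1 (regressive voicing assimilation): /s/ precedes the voiced obstruent /b/, so it voices to [z] by assimilation. /koipahgabeuvisbo/ → koipahgabeuvizbo.
Rule 2 (intervocalic spirantization): /p/ is a stop between vowels /i/ and /a/, so it spirantizes to the fricative [f]. /b/ is a stop between vowels /a/ and /e/, so it spirantizes to the fricative [v]. /koipahgabeuvizbo/ → koifahgaveuvizbo.

koifahgaveuvizbo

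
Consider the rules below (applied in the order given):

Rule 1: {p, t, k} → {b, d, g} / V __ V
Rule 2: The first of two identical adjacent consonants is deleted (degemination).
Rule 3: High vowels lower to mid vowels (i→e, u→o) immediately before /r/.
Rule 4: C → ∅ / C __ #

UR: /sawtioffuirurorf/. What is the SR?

sawtiofueroror

Rule 1 (intervocalic voicing): no segment meets the environment; /sawtioffuirurorf/ is unchanged.
Rule 2 (degemination): /ff/ is a geminate; the first /f/ deletes. /sawtioffuirurorf/ → sawtiofuirurorf.
Rule 3 (pre-rhotic lowering): /i/ is a high vowel immediately before /r/, so it lowers to [e]. /u/ is a high vowel immediately before /r/, so it lowers to [o]. /sawtiofuirurorf/ → sawtiofuerororf.
Rule 4 (final cluster simplification): /f/ is the second consonant of a word-final cluster /rf/, so it deletes. /sawtiofuerororf/ → sawtiofueroror.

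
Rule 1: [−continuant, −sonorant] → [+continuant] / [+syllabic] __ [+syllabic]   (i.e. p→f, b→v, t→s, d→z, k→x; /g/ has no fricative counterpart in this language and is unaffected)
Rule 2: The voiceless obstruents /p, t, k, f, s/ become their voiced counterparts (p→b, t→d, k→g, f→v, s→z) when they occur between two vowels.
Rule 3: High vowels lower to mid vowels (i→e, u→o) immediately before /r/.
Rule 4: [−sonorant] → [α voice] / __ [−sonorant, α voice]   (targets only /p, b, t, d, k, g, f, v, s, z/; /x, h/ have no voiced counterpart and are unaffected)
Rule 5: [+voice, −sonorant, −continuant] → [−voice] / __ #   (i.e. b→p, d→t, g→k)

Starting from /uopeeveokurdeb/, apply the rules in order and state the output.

uoveeveoxordep

Rule 1 (intervocalic spirantization): /p/ is a stop between vowels /o/ and /e/, so it spirantizes to the fricative [f]. /k/ is a stop between vowels /o/ and /u/, so it spirantizes to the fricative [x]. /uopeeveokurdeb/ → uofeeveoxurdeb.
Rule 2 (intervocalic voicing): /f/ is a voiceless obstruent between vowels /o/ and /e/, so it voices to [v]. /uofeeveoxurdeb/ → uoveeveoxurdeb.
Rule 3 (pre-rhotic lowering): /u/ is a high vowel immediately before /r/, so it lowers to [o]. /uoveeveoxurdeb/ → uoveeveoxordeb.
Rule 4 (regressive voicing assimilation): no segment meets the environment; /uoveeveoxordeb/ is unchanged.
Rule 5 (final devoicing): /b/ is a voiced stop in word-final position, so it devoices to [p]. /uoveeveoxordeb/ → uoveeveoxordep.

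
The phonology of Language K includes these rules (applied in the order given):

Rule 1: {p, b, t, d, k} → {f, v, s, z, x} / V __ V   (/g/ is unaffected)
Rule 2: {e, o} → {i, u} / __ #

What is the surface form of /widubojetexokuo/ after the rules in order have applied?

Rule 1 (intervocalic spirantization): /d/ is a stop between vowels /i/ and /u/, so it spirantizes to the fricative [z]. /b/ is a stop between vowels /u/ and /o/, so it spirantizes to the fricative [v]. /t/ is a stop between vowels /e/ and /e/, so it spirantizes to the fricative [s]. /k/ is a stop between vowels /o/ and /u/, so it spirantizes to the fricative [x]. /widubojetexokuo/ → wizuvojesexoxuo.
Rule 2 (final vowel raising): /o/ is a mid vowel in word-final position, so it raises to [u]. /wizuvojesexoxuo/ → wizuvojesexoxuu.

wizuvojesexoxuu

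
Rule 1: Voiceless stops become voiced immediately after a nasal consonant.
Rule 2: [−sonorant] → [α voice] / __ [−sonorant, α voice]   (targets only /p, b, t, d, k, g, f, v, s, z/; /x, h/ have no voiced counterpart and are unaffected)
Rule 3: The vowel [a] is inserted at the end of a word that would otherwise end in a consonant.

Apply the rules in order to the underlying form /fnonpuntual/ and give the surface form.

fnonbunduala

Rule 1 (post-nasal voicing): /p/ is a voiceless stop immediately after the nasal /n/, so it voices to [b]. /t/ is a voiceless stop immediately after the nasal /n/, so it voices to [d]. /fnonpuntual/ → fnonbundual.
Rule 2 (regressive voicing assimilation): no segment meets the environment; /fnonbundual/ is unchanged.
Rule 3 (final a-epenthesis): the form ends in the consonant /l/, so [a] is inserted word-finally. /fnonbundual/ → fnonbunduala.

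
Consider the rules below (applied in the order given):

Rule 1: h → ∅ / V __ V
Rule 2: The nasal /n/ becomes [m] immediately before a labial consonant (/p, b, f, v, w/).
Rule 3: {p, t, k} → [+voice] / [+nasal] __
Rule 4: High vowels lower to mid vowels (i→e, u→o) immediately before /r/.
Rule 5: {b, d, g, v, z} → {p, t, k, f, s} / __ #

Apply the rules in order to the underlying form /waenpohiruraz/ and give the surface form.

waemboeroras

Rule 1 (intervocalic h-deletion): /h/ occurs between vowels /o/ and /i/, so it deletes. /waenpohiruraz/ → waenpoiruraz.
Rule 2 (nasal place assimilation): /n/ precedes the labial consonant /p/, so it assimilates in place to [m]. /waenpoiruraz/ → waempoiruraz.
Rule 3 (post-nasal voicing): /p/ is a voiceless stop immediately after the nasal /m/, so it voices to [b]. /waempoiruraz/ → waemboiruraz.
Rule 4 (pre-rhotic lowering): /i/ is a high vowel immediately before /r/, so it lowers to [e]. /u/ is a high vowel immediately before /r/, so it lowers to [o]. /waemboiruraz/ → waemboeroraz.
Rule 5 (final devoicing): /z/ is a voiced obstruent in word-final position, so it devoices to [s]. /waemboeroraz/ → waemboeroras.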